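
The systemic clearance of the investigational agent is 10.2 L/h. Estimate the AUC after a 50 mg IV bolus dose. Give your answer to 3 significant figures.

AUC = 4.90 mg/L·h

AUC_0→∞ = Dose_iv / CL
        = 50 / 10.2 = 4.90196 mg/L·h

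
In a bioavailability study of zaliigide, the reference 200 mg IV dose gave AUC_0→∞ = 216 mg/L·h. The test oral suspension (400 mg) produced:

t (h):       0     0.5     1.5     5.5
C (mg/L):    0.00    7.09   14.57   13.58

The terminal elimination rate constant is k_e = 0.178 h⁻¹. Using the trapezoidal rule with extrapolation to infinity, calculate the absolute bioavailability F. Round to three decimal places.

Trapezoidal AUC_0→5.5 (oral suspension):
  [0→0.5]: (0.00+7.09)/2 × 0.5 = 1.7725
  [0.5→1.5]: (7.09+14.57)/2 × 1 = 10.83
  [1.5→5.5]: (14.57+13.58)/2 × 4 = 56.3
  Sum = 68.9025 mg/L·h
Tail: C_last/k_e = 13.58/0.178 = 76.292
AUC_0→∞ (oral suspension) = 68.9025 + 76.292 = 145.1945 mg/L·h
F = (AUC_ev/D_ev)/(AUC_iv/D_iv) = (145.1945/400)/(216/200) = 0.36298625/1.08 = 0.3361

F = 0.336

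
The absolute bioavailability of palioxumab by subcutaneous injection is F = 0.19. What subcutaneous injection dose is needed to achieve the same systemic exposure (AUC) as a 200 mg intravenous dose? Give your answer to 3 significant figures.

For equal systemic exposure: F × D_ev = D_iv
D_ev = D_iv / F = 200 / 0.19 = 1052.63 mg

D_subcutaneous = 1050 mg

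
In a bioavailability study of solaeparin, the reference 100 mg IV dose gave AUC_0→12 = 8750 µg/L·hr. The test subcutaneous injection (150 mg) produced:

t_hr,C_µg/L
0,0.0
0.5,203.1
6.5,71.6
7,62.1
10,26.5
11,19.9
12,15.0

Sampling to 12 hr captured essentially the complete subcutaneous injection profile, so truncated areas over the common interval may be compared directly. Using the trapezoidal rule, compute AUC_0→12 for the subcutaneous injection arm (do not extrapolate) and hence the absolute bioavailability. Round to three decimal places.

F = 0.082

Trapezoidal AUC_0→12 (subcutaneous injection):
  [0→0.5]: (0.0+203.1)/2 × 0.5 = 50.775
  [0.5→6.5]: (203.1+71.6)/2 × 6 = 824.1
  [6.5→7]: (71.6+62.1)/2 × 0.5 = 33.425
  [7→10]: (62.1+26.5)/2 × 3 = 132.9
  [10→11]: (26.5+19.9)/2 × 1 = 23.2
  [11→12]: (19.9+15.0)/2 × 1 = 17.45
  Sum = 1081.85 µg/L·hr
F = (AUC_ev/D_ev)/(AUC_iv/D_iv) = (1081.85/150)/(8750/100) = 7.21233/87.5 = 0.0824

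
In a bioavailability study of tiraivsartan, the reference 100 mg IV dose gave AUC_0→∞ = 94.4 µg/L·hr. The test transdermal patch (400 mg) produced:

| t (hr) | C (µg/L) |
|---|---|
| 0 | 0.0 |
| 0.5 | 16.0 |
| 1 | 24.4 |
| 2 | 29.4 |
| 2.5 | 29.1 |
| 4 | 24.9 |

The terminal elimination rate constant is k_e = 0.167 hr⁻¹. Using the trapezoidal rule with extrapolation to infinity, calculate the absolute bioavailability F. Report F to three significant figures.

F = 0.649

Trapezoidal AUC_0→4 (transdermal patch):
  [0→0.5]: (0.0+16.0)/2 × 0.5 = 4.0
  [0.5→1]: (16.0+24.4)/2 × 0.5 = 10.1
  [1→2]: (24.4+29.4)/2 × 1 = 26.9
  [2→2.5]: (29.4+29.1)/2 × 0.5 = 14.625
  [2.5→4]: (29.1+24.9)/2 × 1.5 = 40.5
  Sum = 96.125 µg/L·hr
Tail: C_last/k_e = 24.9/0.167 = 149.102
AUC_0→∞ (transdermal patch) = 96.125 + 149.102 = 245.227 µg/L·hr
F = (AUC_ev/D_ev)/(AUC_iv/D_iv) = (245.227/400)/(94.4/100) = 0.6130675/0.944 = 0.6494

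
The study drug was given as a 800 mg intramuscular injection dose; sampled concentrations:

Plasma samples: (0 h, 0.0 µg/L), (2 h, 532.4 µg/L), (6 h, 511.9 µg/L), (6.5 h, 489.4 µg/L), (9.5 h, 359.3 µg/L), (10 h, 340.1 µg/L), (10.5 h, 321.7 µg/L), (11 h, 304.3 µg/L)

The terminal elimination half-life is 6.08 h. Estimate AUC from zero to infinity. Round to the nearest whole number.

Trapezoidal AUC_0→11:
  [0→2]: (0.0+532.4)/2 × 2 = 532.4
  [2→6]: (532.4+511.9)/2 × 4 = 2088.6
  [6→6.5]: (511.9+489.4)/2 × 0.5 = 250.325
  [6.5→9.5]: (489.4+359.3)/2 × 3 = 1273.05
  [9.5→10]: (359.3+340.1)/2 × 0.5 = 174.85
  [10→10.5]: (340.1+321.7)/2 × 0.5 = 165.45
  [10.5→11]: (321.7+304.3)/2 × 0.5 = 156.5
  Sum = 4641.175 µg/L·h
k_e = ln2 / t½ = 0.693147 / 6.08 = 0.1140 h^-1
Extrapolated tail: C_last / k_e = 304.3 / 0.114 = 2669.298
AUC_0→∞ = 4641.175 + 2669.298 = 7310.473 µg/L·h

AUC = 7310 µg/L·h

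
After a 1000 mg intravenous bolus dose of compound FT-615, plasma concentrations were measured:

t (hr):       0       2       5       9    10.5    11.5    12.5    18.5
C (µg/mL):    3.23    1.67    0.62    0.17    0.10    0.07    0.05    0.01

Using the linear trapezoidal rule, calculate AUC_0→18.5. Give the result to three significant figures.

Trapezoidal AUC_0→18.5:
  [0→2]: (3.23+1.67)/2 × 2 = 4.9
  [2→5]: (1.67+0.62)/2 × 3 = 3.435
  [5→9]: (0.62+0.17)/2 × 4 = 1.58
  [9→10.5]: (0.17+0.10)/2 × 1.5 = 0.2025
  [10.5→11.5]: (0.10+0.07)/2 × 1 = 0.085
  [11.5→12.5]: (0.07+0.05)/2 × 1 = 0.06
  [12.5→18.5]: (0.05+0.01)/2 × 6 = 0.18
  Sum = 10.4425 µg/mL·hr

AUC = 10.4 µg/mL·hr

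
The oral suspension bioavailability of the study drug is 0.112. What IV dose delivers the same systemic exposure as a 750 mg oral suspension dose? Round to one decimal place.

Systemic exposure from an extravascular dose = F × D_ev, so the equivalent IV dose is F × D_ev.
D_iv = F × D_ev = 0.112 × 750 = 84 mg

D_iv = 84.0 mg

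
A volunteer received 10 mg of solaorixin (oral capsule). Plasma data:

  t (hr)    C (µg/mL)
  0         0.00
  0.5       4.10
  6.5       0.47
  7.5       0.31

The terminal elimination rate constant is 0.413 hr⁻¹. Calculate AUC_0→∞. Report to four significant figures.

Trapezoidal AUC_0→7.5:
  [0→0.5]: (0.00+4.10)/2 × 0.5 = 1.025
  [0.5→6.5]: (4.10+0.47)/2 × 6 = 13.71
  [6.5→7.5]: (0.47+0.31)/2 × 1 = 0.39
  Sum = 15.125 µg/mL·hr
Extrapolated tail: C_last / k_e = 0.31 / 0.413 = 0.751
AUC_0→∞ = 15.125 + 0.751 = 15.876 µg/mL·hr

AUC = 15.88 µg/mL·hr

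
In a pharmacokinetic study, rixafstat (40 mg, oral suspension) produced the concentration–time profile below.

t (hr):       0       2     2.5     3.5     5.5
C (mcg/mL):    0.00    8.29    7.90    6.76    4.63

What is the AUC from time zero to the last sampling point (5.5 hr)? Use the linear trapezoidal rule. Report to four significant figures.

AUC = 31.06 mcg/mL·hr

Trapezoidal AUC_0→5.5:
  [0→2]: (0.00+8.29)/2 × 2 = 8.29
  [2→2.5]: (8.29+7.90)/2 × 0.5 = 4.0475
  [2.5→3.5]: (7.90+6.76)/2 × 1 = 7.33
  [3.5→5.5]: (6.76+4.63)/2 × 2 = 11.39
  Sum = 31.0575 mcg/mL·hr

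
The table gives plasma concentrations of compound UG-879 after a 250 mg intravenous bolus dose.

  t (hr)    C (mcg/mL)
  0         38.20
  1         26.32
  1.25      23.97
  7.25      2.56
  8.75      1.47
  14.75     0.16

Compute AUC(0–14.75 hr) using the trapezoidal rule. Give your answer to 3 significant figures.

AUC = 126 mcg/mL·hr

Trapezoidal AUC_0→14.75:
  [0→1]: (38.20+26.32)/2 × 1 = 32.26
  [1→1.25]: (26.32+23.97)/2 × 0.25 = 6.28625
  [1.25→7.25]: (23.97+2.56)/2 × 6 = 79.59
  [7.25→8.75]: (2.56+1.47)/2 × 1.5 = 3.0225
  [8.75→14.75]: (1.47+0.16)/2 × 6 = 4.89
  Sum = 126.04875 mcg/mL·hr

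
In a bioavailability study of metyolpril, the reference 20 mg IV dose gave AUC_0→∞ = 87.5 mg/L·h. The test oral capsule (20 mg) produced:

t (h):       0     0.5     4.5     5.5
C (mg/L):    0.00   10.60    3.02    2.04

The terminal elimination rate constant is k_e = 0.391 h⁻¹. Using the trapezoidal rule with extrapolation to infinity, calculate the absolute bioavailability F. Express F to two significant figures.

Trapezoidal AUC_0→5.5 (oral capsule):
  [0→0.5]: (0.00+10.60)/2 × 0.5 = 2.65
  [0.5→4.5]: (10.60+3.02)/2 × 4 = 27.24
  [4.5→5.5]: (3.02+2.04)/2 × 1 = 2.53
  Sum = 32.42 mg/L·h
Tail: C_last/k_e = 2.04/0.391 = 5.217
AUC_0→∞ (oral capsule) = 32.42 + 5.217 = 37.637 mg/L·h
F = (AUC_ev/D_ev)/(AUC_iv/D_iv) = (37.637/20)/(87.5/20) = 1.88185/4.375 = 0.4301

F = 0.43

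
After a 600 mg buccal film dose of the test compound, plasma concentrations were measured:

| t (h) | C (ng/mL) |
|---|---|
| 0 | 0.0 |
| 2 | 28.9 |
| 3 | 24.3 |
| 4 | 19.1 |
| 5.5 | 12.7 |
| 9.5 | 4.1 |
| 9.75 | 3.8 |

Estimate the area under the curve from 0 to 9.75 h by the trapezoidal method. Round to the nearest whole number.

AUC = 136 ng/mL·h

Trapezoidal AUC_0→9.75:
  [0→2]: (0.0+28.9)/2 × 2 = 28.9
  [2→3]: (28.9+24.3)/2 × 1 = 26.6
  [3→4]: (24.3+19.1)/2 × 1 = 21.7
  [4→5.5]: (19.1+12.7)/2 × 1.5 = 23.85
  [5.5→9.5]: (12.7+4.1)/2 × 4 = 33.6
  [9.5→9.75]: (4.1+3.8)/2 × 0.25 = 0.9875
  Sum = 135.6375 ng/mL·h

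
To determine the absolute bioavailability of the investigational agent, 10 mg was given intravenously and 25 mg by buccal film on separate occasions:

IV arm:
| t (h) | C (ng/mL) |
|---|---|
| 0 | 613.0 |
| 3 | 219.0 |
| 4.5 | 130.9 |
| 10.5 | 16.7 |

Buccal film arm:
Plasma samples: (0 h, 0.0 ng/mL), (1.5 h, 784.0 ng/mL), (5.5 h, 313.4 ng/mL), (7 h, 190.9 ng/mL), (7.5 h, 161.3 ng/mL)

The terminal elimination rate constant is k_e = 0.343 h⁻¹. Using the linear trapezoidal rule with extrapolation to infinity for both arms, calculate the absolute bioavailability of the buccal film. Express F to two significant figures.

Trapezoidal AUC_0→10.5 (IV):
  [0→3]: (613.0+219.0)/2 × 3 = 1248.0
  [3→4.5]: (219.0+130.9)/2 × 1.5 = 262.425
  [4.5→10.5]: (130.9+16.7)/2 × 6 = 442.8
  Sum = 1953.225 ng/mL·h
IV tail: 16.7/0.343 = 48.688; AUC_iv,0→∞ = 1953.225 + 48.688 = 2001.913 ng/mL·h
Trapezoidal AUC_0→7.5 (buccal film):
  [0→1.5]: (0.0+784.0)/2 × 1.5 = 588.0
  [1.5→5.5]: (784.0+313.4)/2 × 4 = 2194.8
  [5.5→7]: (313.4+190.9)/2 × 1.5 = 378.225
  [7→7.5]: (190.9+161.3)/2 × 0.5 = 88.05
  Sum = 3249.075 ng/mL·h
buccal film tail: 161.3/0.343 = 470.262; AUC_ev,0→∞ = 3249.075 + 470.262 = 3719.337 ng/mL·h
F = (AUC_ev/D_ev)/(AUC_iv/D_iv) = (3719.337/25)/(2001.913/10) = 148.77348/200.1913 = 0.7432

F = 0.74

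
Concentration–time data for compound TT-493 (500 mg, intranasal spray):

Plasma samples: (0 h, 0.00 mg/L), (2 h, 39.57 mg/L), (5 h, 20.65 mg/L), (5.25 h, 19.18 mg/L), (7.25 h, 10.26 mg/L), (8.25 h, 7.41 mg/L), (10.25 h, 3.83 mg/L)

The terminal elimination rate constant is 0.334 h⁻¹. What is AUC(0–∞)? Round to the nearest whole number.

AUC = 196 mg/L·h

Trapezoidal AUC_0→10.25:
  [0→2]: (0.00+39.57)/2 × 2 = 39.57
  [2→5]: (39.57+20.65)/2 × 3 = 90.33
  [5→5.25]: (20.65+19.18)/2 × 0.25 = 4.97875
  [5.25→7.25]: (19.18+10.26)/2 × 2 = 29.44
  [7.25→8.25]: (10.26+7.41)/2 × 1 = 8.835
  [8.25→10.25]: (7.41+3.83)/2 × 2 = 11.24
  Sum = 184.39375 mg/L·h
Extrapolated tail: C_last / k_e = 3.83 / 0.334 = 11.467
AUC_0→∞ = 184.39375 + 11.467 = 195.86075 mg/L·h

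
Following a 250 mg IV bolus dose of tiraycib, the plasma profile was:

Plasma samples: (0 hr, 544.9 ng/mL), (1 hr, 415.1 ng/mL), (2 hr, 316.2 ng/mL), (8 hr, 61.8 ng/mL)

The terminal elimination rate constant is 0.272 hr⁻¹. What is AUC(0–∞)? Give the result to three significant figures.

Trapezoidal AUC_0→8:
  [0→1]: (544.9+415.1)/2 × 1 = 480.0
  [1→2]: (415.1+316.2)/2 × 1 = 365.65
  [2→8]: (316.2+61.8)/2 × 6 = 1134.0
  Sum = 1979.65 ng/mL·hr
Extrapolated tail: C_last / k_e = 61.8 / 0.272 = 227.206
AUC_0→∞ = 1979.65 + 227.206 = 2206.856 ng/mL·hr

AUC = 2210 ng/mL·hr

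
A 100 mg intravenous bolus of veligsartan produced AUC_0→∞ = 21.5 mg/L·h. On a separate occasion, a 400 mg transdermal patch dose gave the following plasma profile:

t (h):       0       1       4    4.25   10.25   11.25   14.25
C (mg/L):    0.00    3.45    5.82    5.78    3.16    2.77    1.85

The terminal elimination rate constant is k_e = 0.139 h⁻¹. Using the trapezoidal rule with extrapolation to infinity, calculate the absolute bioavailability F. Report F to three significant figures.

Trapezoidal AUC_0→14.25 (transdermal patch):
  [0→1]: (0.00+3.45)/2 × 1 = 1.725
  [1→4]: (3.45+5.82)/2 × 3 = 13.905
  [4→4.25]: (5.82+5.78)/2 × 0.25 = 1.45
  [4.25→10.25]: (5.78+3.16)/2 × 6 = 26.82
  [10.25→11.25]: (3.16+2.77)/2 × 1 = 2.965
  [11.25→14.25]: (2.77+1.85)/2 × 3 = 6.93
  Sum = 53.795 mg/L·h
Tail: C_last/k_e = 1.85/0.139 = 13.309
AUC_0→∞ (transdermal patch) = 53.795 + 13.309 = 67.104 mg/L·h
F = (AUC_ev/D_ev)/(AUC_iv/D_iv) = (67.104/400)/(21.5/100) = 0.16776/0.215 = 0.7803

F = 0.780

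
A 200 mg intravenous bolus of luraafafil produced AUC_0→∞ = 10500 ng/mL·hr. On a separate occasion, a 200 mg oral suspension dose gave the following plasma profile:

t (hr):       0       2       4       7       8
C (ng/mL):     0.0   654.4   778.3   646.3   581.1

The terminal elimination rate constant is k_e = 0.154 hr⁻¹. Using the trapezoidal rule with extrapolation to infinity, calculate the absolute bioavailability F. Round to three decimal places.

Trapezoidal AUC_0→8 (oral suspension):
  [0→2]: (0.0+654.4)/2 × 2 = 654.4
  [2→4]: (654.4+778.3)/2 × 2 = 1432.7
  [4→7]: (778.3+646.3)/2 × 3 = 2136.9
  [7→8]: (646.3+581.1)/2 × 1 = 613.7
  Sum = 4837.7 ng/mL·hr
Tail: C_last/k_e = 581.1/0.154 = 3773.377
AUC_0→∞ (oral suspension) = 4837.7 + 3773.377 = 8611.077 ng/mL·hr
F = (AUC_ev/D_ev)/(AUC_iv/D_iv) = (8611.077/200)/(10500/200) = 43.055385/52.5 = 0.8201

F = 0.820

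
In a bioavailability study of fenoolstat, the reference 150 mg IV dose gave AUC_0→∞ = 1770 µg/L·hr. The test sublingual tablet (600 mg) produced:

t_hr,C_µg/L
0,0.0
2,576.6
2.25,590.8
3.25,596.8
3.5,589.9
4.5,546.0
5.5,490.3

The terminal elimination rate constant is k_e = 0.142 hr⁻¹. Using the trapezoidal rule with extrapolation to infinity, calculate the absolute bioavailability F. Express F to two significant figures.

F = 0.85

Trapezoidal AUC_0→5.5 (sublingual tablet):
  [0→2]: (0.0+576.6)/2 × 2 = 576.6
  [2→2.25]: (576.6+590.8)/2 × 0.25 = 145.925
  [2.25→3.25]: (590.8+596.8)/2 × 1 = 593.8
  [3.25→3.5]: (596.8+589.9)/2 × 0.25 = 148.3375
  [3.5→4.5]: (589.9+546.0)/2 × 1 = 567.95
  [4.5→5.5]: (546.0+490.3)/2 × 1 = 518.15
  Sum = 2550.7625 µg/L·hr
Tail: C_last/k_e = 490.3/0.142 = 3452.817
AUC_0→∞ (sublingual tablet) = 2550.7625 + 3452.817 = 6003.5795 µg/L·hr
F = (AUC_ev/D_ev)/(AUC_iv/D_iv) = (6003.5795/600)/(1770/150) = 10.006/11.8 = 0.8480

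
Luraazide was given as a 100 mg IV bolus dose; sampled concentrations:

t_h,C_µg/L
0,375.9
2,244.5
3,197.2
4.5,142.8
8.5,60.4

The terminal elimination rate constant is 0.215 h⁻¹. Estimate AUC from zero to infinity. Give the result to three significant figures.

Trapezoidal AUC_0→8.5:
  [0→2]: (375.9+244.5)/2 × 2 = 620.4
  [2→3]: (244.5+197.2)/2 × 1 = 220.85
  [3→4.5]: (197.2+142.8)/2 × 1.5 = 255.0
  [4.5→8.5]: (142.8+60.4)/2 × 4 = 406.4
  Sum = 1502.65 µg/L·h
Extrapolated tail: C_last / k_e = 60.4 / 0.215 = 280.930
AUC_0→∞ = 1502.65 + 280.930 = 1783.58 µg/L·h

AUC = 1780 µg/L·h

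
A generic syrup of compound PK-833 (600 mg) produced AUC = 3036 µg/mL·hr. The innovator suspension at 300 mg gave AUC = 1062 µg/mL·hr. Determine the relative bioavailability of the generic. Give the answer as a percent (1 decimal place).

F_rel = (AUC_test/D_test) / (AUC_ref/D_ref)
      = (3036/600) / (1062/300)
      = 5.06 / 3.54 = 1.4294 = 142.94%

F_rel = 142.9%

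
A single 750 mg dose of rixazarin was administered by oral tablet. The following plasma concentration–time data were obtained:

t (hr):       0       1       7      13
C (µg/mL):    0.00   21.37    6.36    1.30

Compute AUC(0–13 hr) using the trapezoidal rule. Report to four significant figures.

AUC = 116.9 µg/mL·hr

Trapezoidal AUC_0→13:
  [0→1]: (0.00+21.37)/2 × 1 = 10.685
  [1→7]: (21.37+6.36)/2 × 6 = 83.19
  [7→13]: (6.36+1.30)/2 × 6 = 22.98
  Sum = 116.855 µg/mL·hr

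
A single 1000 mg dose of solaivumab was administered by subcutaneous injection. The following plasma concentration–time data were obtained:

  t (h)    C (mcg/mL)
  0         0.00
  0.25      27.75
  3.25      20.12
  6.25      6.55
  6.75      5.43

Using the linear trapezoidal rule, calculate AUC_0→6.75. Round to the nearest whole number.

Trapezoidal AUC_0→6.75:
  [0→0.25]: (0.00+27.75)/2 × 0.25 = 3.46875
  [0.25→3.25]: (27.75+20.12)/2 × 3 = 71.805
  [3.25→6.25]: (20.12+6.55)/2 × 3 = 40.005
  [6.25→6.75]: (6.55+5.43)/2 × 0.5 = 2.995
  Sum = 118.27375 mcg/mL·h

AUC = 118 mcg/mL·h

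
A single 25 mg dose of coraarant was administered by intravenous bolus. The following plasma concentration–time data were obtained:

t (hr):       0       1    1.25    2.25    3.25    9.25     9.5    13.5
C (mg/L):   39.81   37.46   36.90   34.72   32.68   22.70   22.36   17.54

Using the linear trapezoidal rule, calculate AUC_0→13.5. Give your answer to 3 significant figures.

Trapezoidal AUC_0→13.5:
  [0→1]: (39.81+37.46)/2 × 1 = 38.635
  [1→1.25]: (37.46+36.90)/2 × 0.25 = 9.295
  [1.25→2.25]: (36.90+34.72)/2 × 1 = 35.81
  [2.25→3.25]: (34.72+32.68)/2 × 1 = 33.7
  [3.25→9.25]: (32.68+22.70)/2 × 6 = 166.14
  [9.25→9.5]: (22.70+22.36)/2 × 0.25 = 5.6325
  [9.5→13.5]: (22.36+17.54)/2 × 4 = 79.8
  Sum = 369.0125 mg/L·hr

AUC = 369 mg/L·hr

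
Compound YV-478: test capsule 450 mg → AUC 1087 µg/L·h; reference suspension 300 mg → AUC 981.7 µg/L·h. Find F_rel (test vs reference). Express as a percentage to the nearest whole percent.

F_rel = (AUC_test/D_test) / (AUC_ref/D_ref)
      = (1087/450) / (981.7/300)
      = 2.41556 / 3.27233 = 0.7382 = 73.82%

F_rel = 74%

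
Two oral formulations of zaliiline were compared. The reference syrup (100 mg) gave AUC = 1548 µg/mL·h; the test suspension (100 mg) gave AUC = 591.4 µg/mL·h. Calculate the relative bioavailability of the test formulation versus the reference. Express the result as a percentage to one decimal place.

F_rel = (AUC_test/D_test) / (AUC_ref/D_ref)
      = (591.4/100) / (1548/100)
      = 5.914 / 15.48 = 0.3820 = 38.20%

F_rel = 38.2%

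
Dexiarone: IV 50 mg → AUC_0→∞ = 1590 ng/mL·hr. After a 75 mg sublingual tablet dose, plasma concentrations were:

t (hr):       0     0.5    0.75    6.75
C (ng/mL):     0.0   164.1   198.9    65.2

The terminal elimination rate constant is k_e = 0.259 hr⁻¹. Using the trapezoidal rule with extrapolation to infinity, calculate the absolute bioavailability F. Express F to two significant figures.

Trapezoidal AUC_0→6.75 (sublingual tablet):
  [0→0.5]: (0.0+164.1)/2 × 0.5 = 41.025
  [0.5→0.75]: (164.1+198.9)/2 × 0.25 = 45.375
  [0.75→6.75]: (198.9+65.2)/2 × 6 = 792.3
  Sum = 878.7 ng/mL·hr
Tail: C_last/k_e = 65.2/0.259 = 251.737
AUC_0→∞ (sublingual tablet) = 878.7 + 251.737 = 1130.437 ng/mL·hr
F = (AUC_ev/D_ev)/(AUC_iv/D_iv) = (1130.437/75)/(1590/50) = 15.0725/31.8 = 0.4740

F = 0.47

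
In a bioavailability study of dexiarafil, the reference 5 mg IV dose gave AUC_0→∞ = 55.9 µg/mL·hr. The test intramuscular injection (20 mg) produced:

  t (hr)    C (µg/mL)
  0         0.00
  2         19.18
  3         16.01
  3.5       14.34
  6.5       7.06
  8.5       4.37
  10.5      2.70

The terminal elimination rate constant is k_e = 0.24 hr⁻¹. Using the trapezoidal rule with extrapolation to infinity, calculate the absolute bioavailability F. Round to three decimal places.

Trapezoidal AUC_0→10.5 (intramuscular injection):
  [0→2]: (0.00+19.18)/2 × 2 = 19.18
  [2→3]: (19.18+16.01)/2 × 1 = 17.595
  [3→3.5]: (16.01+14.34)/2 × 0.5 = 7.5875
  [3.5→6.5]: (14.34+7.06)/2 × 3 = 32.1
  [6.5→8.5]: (7.06+4.37)/2 × 2 = 11.43
  [8.5→10.5]: (4.37+2.70)/2 × 2 = 7.07
  Sum = 94.9625 µg/mL·hr
Tail: C_last/k_e = 2.70/0.24 = 11.250
AUC_0→∞ (intramuscular injection) = 94.9625 + 11.250 = 106.2125 µg/mL·hr
F = (AUC_ev/D_ev)/(AUC_iv/D_iv) = (106.2125/20)/(55.9/5) = 5.310625/11.18 = 0.4750

F = 0.475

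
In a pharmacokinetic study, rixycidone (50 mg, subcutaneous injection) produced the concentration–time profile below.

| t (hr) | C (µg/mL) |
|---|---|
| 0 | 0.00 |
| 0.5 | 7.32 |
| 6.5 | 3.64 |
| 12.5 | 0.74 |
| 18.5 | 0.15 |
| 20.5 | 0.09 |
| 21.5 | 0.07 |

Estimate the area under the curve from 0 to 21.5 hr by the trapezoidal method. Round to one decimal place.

AUC = 50.8 µg/mL·hr

Trapezoidal AUC_0→21.5:
  [0→0.5]: (0.00+7.32)/2 × 0.5 = 1.83
  [0.5→6.5]: (7.32+3.64)/2 × 6 = 32.88
  [6.5→12.5]: (3.64+0.74)/2 × 6 = 13.14
  [12.5→18.5]: (0.74+0.15)/2 × 6 = 2.67
  [18.5→20.5]: (0.15+0.09)/2 × 2 = 0.24
  [20.5→21.5]: (0.09+0.07)/2 × 1 = 0.08
  Sum = 50.84 µg/mL·hr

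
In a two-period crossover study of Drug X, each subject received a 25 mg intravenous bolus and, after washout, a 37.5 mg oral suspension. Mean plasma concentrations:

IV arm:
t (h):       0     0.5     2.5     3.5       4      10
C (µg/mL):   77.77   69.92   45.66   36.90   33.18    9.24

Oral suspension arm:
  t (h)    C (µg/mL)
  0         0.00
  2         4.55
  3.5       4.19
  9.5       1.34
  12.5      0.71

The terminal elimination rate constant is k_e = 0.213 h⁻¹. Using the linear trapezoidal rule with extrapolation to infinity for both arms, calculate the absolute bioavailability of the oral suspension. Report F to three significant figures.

F = 0.0595

Trapezoidal AUC_0→10 (IV):
  [0→0.5]: (77.77+69.92)/2 × 0.5 = 36.9225
  [0.5→2.5]: (69.92+45.66)/2 × 2 = 115.58
  [2.5→3.5]: (45.66+36.90)/2 × 1 = 41.28
  [3.5→4]: (36.90+33.18)/2 × 0.5 = 17.52
  [4→10]: (33.18+9.24)/2 × 6 = 127.26
  Sum = 338.5625 µg/mL·h
IV tail: 9.24/0.213 = 43.380; AUC_iv,0→∞ = 338.5625 + 43.380 = 381.9425 µg/mL·h
Trapezoidal AUC_0→12.5 (oral suspension):
  [0→2]: (0.00+4.55)/2 × 2 = 4.55
  [2→3.5]: (4.55+4.19)/2 × 1.5 = 6.555
  [3.5→9.5]: (4.19+1.34)/2 × 6 = 16.59
  [9.5→12.5]: (1.34+0.71)/2 × 3 = 3.075
  Sum = 30.77 µg/mL·h
oral suspension tail: 0.71/0.213 = 3.333; AUC_ev,0→∞ = 30.77 + 3.333 = 34.103 µg/mL·h
F = (AUC_ev/D_ev)/(AUC_iv/D_iv) = (34.103/37.5)/(381.9425/25) = 0.909413/15.2777 = 0.0595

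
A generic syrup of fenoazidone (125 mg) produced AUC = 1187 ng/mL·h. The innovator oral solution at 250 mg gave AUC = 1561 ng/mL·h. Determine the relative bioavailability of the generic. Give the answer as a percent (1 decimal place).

F_rel = (AUC_test/D_test) / (AUC_ref/D_ref)
      = (1187/125) / (1561/250)
      = 9.496 / 6.244 = 1.5208 = 152.08%

F_rel = 152.1%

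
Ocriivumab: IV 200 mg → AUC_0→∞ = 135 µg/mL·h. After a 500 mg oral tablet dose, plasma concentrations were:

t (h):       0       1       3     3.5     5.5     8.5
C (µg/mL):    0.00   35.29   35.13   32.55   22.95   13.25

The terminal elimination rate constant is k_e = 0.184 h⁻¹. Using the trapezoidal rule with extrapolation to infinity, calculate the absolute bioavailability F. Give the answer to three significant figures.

F = 0.850

Trapezoidal AUC_0→8.5 (oral tablet):
  [0→1]: (0.00+35.29)/2 × 1 = 17.645
  [1→3]: (35.29+35.13)/2 × 2 = 70.42
  [3→3.5]: (35.13+32.55)/2 × 0.5 = 16.92
  [3.5→5.5]: (32.55+22.95)/2 × 2 = 55.5
  [5.5→8.5]: (22.95+13.25)/2 × 3 = 54.3
  Sum = 214.785 µg/mL·h
Tail: C_last/k_e = 13.25/0.184 = 72.011
AUC_0→∞ (oral tablet) = 214.785 + 72.011 = 286.796 µg/mL·h
F = (AUC_ev/D_ev)/(AUC_iv/D_iv) = (286.796/500)/(135/200) = 0.573592/0.675 = 0.8498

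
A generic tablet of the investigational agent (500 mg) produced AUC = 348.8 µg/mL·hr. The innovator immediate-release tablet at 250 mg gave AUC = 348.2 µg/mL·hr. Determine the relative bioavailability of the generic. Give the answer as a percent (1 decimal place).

F_rel = 50.1%

F_rel = (AUC_test/D_test) / (AUC_ref/D_ref)
      = (348.8/500) / (348.2/250)
      = 0.6976 / 1.3928 = 0.5009 = 50.09%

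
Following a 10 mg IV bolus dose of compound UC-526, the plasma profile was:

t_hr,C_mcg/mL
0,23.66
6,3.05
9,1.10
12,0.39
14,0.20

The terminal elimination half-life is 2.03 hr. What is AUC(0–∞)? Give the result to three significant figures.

Trapezoidal AUC_0→14:
  [0→6]: (23.66+3.05)/2 × 6 = 80.13
  [6→9]: (3.05+1.10)/2 × 3 = 6.225
  [9→12]: (1.10+0.39)/2 × 3 = 2.235
  [12→14]: (0.39+0.20)/2 × 2 = 0.59
  Sum = 89.18 mcg/mL·hr
k_e = ln2 / t½ = 0.693147 / 2.03 = 0.3415 hr^-1
Extrapolated tail: C_last / k_e = 0.20 / 0.3415 = 0.586
AUC_0→∞ = 89.18 + 0.586 = 89.766 mcg/mL·hr

AUC = 89.8 mcg/mL·hr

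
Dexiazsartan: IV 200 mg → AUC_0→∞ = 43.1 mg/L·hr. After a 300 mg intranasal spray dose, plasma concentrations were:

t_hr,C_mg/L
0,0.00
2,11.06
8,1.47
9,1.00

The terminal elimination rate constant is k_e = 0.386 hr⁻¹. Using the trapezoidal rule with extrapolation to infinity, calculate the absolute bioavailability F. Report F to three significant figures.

Trapezoidal AUC_0→9 (intranasal spray):
  [0→2]: (0.00+11.06)/2 × 2 = 11.06
  [2→8]: (11.06+1.47)/2 × 6 = 37.59
  [8→9]: (1.47+1.00)/2 × 1 = 1.235
  Sum = 49.885 mg/L·hr
Tail: C_last/k_e = 1.00/0.386 = 2.591
AUC_0→∞ (intranasal spray) = 49.885 + 2.591 = 52.476 mg/L·hr
F = (AUC_ev/D_ev)/(AUC_iv/D_iv) = (52.476/300)/(43.1/200) = 0.17492/0.2155 = 0.8117

F = 0.812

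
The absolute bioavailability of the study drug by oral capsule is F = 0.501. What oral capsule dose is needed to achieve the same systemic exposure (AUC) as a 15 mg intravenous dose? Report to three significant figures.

For equal systemic exposure: F × D_ev = D_iv
D_ev = D_iv / F = 15 / 0.501 = 29.9401 mg

D_oral = 29.9 mg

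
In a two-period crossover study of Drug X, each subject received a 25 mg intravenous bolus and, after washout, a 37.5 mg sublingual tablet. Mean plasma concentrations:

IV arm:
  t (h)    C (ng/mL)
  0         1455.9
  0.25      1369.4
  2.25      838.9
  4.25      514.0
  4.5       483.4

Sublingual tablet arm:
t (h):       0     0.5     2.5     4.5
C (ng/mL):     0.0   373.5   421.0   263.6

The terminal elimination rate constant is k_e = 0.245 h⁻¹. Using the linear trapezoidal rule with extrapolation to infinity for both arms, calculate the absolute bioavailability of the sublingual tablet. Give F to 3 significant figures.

Trapezoidal AUC_0→4.5 (IV):
  [0→0.25]: (1455.9+1369.4)/2 × 0.25 = 353.1625
  [0.25→2.25]: (1369.4+838.9)/2 × 2 = 2208.3
  [2.25→4.25]: (838.9+514.0)/2 × 2 = 1352.9
  [4.25→4.5]: (514.0+483.4)/2 × 0.25 = 124.675
  Sum = 4039.0375 ng/mL·h
IV tail: 483.4/0.245 = 1973.061; AUC_iv,0→∞ = 4039.0375 + 1973.061 = 6012.0985 ng/mL·h
Trapezoidal AUC_0→4.5 (sublingual tablet):
  [0→0.5]: (0.0+373.5)/2 × 0.5 = 93.375
  [0.5→2.5]: (373.5+421.0)/2 × 2 = 794.5
  [2.5→4.5]: (421.0+263.6)/2 × 2 = 684.6
  Sum = 1572.475 ng/mL·h
sublingual tablet tail: 263.6/0.245 = 1075.918; AUC_ev,0→∞ = 1572.475 + 1075.918 = 2648.393 ng/mL·h
F = (AUC_ev/D_ev)/(AUC_iv/D_iv) = (2648.393/37.5)/(6012.0985/25) = 70.6238/240.48394 = 0.2937

F = 0.294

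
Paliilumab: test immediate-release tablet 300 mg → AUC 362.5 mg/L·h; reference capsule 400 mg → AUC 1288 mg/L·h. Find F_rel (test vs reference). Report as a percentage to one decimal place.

F_rel = (AUC_test/D_test) / (AUC_ref/D_ref)
      = (362.5/300) / (1288/400)
      = 1.20833 / 3.22 = 0.3753 = 37.53%

F_rel = 37.5%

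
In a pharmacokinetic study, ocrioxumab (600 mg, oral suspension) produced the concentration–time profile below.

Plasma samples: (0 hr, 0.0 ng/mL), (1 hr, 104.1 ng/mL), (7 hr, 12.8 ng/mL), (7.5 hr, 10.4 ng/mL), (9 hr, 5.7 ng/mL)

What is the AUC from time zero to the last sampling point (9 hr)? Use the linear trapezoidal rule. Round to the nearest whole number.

AUC = 421 ng/mL·hr

Trapezoidal AUC_0→9:
  [0→1]: (0.0+104.1)/2 × 1 = 52.05
  [1→7]: (104.1+12.8)/2 × 6 = 350.7
  [7→7.5]: (12.8+10.4)/2 × 0.5 = 5.8
  [7.5→9]: (10.4+5.7)/2 × 1.5 = 12.075
  Sum = 420.625 ng/mL·hr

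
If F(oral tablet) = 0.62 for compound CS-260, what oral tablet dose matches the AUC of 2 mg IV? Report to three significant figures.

D_oral = 3.23 mg

For equal systemic exposure: F × D_ev = D_iv
D_ev = D_iv / F = 2 / 0.62 = 3.22581 mg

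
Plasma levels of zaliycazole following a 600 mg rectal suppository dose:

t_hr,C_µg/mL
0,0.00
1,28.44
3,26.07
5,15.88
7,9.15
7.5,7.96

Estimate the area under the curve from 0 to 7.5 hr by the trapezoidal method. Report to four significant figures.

AUC = 140.0 µg/mL·hr

Trapezoidal AUC_0→7.5:
  [0→1]: (0.00+28.44)/2 × 1 = 14.22
  [1→3]: (28.44+26.07)/2 × 2 = 54.51
  [3→5]: (26.07+15.88)/2 × 2 = 41.95
  [5→7]: (15.88+9.15)/2 × 2 = 25.03
  [7→7.5]: (9.15+7.96)/2 × 0.5 = 4.2775
  Sum = 139.9875 µg/mL·hr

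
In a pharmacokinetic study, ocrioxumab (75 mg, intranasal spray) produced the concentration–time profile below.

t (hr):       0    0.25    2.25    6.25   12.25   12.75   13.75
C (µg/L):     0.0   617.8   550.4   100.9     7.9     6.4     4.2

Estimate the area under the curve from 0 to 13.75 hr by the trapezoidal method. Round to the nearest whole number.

Trapezoidal AUC_0→13.75:
  [0→0.25]: (0.0+617.8)/2 × 0.25 = 77.225
  [0.25→2.25]: (617.8+550.4)/2 × 2 = 1168.2
  [2.25→6.25]: (550.4+100.9)/2 × 4 = 1302.6
  [6.25→12.25]: (100.9+7.9)/2 × 6 = 326.4
  [12.25→12.75]: (7.9+6.4)/2 × 0.5 = 3.575
  [12.75→13.75]: (6.4+4.2)/2 × 1 = 5.3
  Sum = 2883.3 µg/L·hr

AUC = 2883 µg/L·hr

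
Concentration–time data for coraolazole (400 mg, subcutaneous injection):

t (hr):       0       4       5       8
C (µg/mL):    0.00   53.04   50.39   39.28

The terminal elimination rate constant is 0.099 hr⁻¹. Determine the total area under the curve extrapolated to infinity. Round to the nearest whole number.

Trapezoidal AUC_0→8:
  [0→4]: (0.00+53.04)/2 × 4 = 106.08
  [4→5]: (53.04+50.39)/2 × 1 = 51.715
  [5→8]: (50.39+39.28)/2 × 3 = 134.505
  Sum = 292.3 µg/mL·hr
Extrapolated tail: C_last / k_e = 39.28 / 0.099 = 396.768
AUC_0→∞ = 292.3 + 396.768 = 689.068 µg/mL·hr

AUC = 689 µg/mL·hr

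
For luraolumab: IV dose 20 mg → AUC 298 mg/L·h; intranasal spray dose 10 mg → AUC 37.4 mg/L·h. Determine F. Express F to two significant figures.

F = 0.25

F = (AUC_ev / D_ev) / (AUC_iv / D_iv)
  = (37.4/10) / (298/20)
  = 3.74 / 14.9 = 0.2510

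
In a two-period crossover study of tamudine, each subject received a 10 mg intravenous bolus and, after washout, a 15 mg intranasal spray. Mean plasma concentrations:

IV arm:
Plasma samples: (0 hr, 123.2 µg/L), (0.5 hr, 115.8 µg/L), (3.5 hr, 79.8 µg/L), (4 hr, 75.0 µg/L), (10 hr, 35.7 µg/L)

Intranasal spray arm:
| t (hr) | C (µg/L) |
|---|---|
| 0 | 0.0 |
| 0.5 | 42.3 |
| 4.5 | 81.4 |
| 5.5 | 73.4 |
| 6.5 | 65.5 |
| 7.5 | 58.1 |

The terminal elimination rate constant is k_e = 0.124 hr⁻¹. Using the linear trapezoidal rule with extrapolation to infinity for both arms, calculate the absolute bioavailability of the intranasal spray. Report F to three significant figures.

F = 0.616

Trapezoidal AUC_0→10 (IV):
  [0→0.5]: (123.2+115.8)/2 × 0.5 = 59.75
  [0.5→3.5]: (115.8+79.8)/2 × 3 = 293.4
  [3.5→4]: (79.8+75.0)/2 × 0.5 = 38.7
  [4→10]: (75.0+35.7)/2 × 6 = 332.1
  Sum = 723.95 µg/L·hr
IV tail: 35.7/0.124 = 287.903; AUC_iv,0→∞ = 723.95 + 287.903 = 1011.853 µg/L·hr
Trapezoidal AUC_0→7.5 (intranasal spray):
  [0→0.5]: (0.0+42.3)/2 × 0.5 = 10.575
  [0.5→4.5]: (42.3+81.4)/2 × 4 = 247.4
  [4.5→5.5]: (81.4+73.4)/2 × 1 = 77.4
  [5.5→6.5]: (73.4+65.5)/2 × 1 = 69.45
  [6.5→7.5]: (65.5+58.1)/2 × 1 = 61.8
  Sum = 466.625 µg/L·hr
intranasal spray tail: 58.1/0.124 = 468.548; AUC_ev,0→∞ = 466.625 + 468.548 = 935.173 µg/L·hr
F = (AUC_ev/D_ev)/(AUC_iv/D_iv) = (935.173/15)/(1011.853/10) = 62.3449/101.1853 = 0.6161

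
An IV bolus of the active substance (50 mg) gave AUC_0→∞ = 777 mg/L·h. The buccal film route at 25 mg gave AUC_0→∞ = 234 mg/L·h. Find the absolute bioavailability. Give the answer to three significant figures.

F = 0.602

F = (AUC_ev / D_ev) / (AUC_iv / D_iv)
  = (234/25) / (777/50)
  = 9.36 / 15.54 = 0.6023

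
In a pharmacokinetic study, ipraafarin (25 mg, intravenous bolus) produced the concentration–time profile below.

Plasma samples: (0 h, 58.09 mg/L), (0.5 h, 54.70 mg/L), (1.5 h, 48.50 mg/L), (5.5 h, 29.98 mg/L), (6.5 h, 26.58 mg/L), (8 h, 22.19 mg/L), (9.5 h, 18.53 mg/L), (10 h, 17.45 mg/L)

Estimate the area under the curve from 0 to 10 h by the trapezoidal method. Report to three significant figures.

AUC = 341 mg/L·h

Trapezoidal AUC_0→10:
  [0→0.5]: (58.09+54.70)/2 × 0.5 = 28.1975
  [0.5→1.5]: (54.70+48.50)/2 × 1 = 51.6
  [1.5→5.5]: (48.50+29.98)/2 × 4 = 156.96
  [5.5→6.5]: (29.98+26.58)/2 × 1 = 28.28
  [6.5→8]: (26.58+22.19)/2 × 1.5 = 36.5775
  [8→9.5]: (22.19+18.53)/2 × 1.5 = 30.54
  [9.5→10]: (18.53+17.45)/2 × 0.5 = 8.995
  Sum = 341.15 mg/L·h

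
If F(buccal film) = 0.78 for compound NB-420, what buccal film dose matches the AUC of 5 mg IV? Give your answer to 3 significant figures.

For equal systemic exposure: F × D_ev = D_iv
D_ev = D_iv / F = 5 / 0.78 = 6.41026 mg

D_buccal = 6.41 mg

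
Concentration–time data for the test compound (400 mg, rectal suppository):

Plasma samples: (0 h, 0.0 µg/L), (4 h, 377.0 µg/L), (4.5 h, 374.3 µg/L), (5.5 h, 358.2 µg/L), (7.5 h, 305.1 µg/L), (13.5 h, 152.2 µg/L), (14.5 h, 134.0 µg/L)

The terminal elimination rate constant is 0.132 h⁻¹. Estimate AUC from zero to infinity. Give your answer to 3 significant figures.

Trapezoidal AUC_0→14.5:
  [0→4]: (0.0+377.0)/2 × 4 = 754.0
  [4→4.5]: (377.0+374.3)/2 × 0.5 = 187.825
  [4.5→5.5]: (374.3+358.2)/2 × 1 = 366.25
  [5.5→7.5]: (358.2+305.1)/2 × 2 = 663.3
  [7.5→13.5]: (305.1+152.2)/2 × 6 = 1371.9
  [13.5→14.5]: (152.2+134.0)/2 × 1 = 143.1
  Sum = 3486.375 µg/L·h
Extrapolated tail: C_last / k_e = 134.0 / 0.132 = 1015.152
AUC_0→∞ = 3486.375 + 1015.152 = 4501.527 µg/L·h

AUC = 4500 µg/L·h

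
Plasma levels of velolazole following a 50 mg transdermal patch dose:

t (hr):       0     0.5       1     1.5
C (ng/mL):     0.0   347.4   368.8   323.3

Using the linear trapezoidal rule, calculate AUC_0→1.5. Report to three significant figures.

Trapezoidal AUC_0→1.5:
  [0→0.5]: (0.0+347.4)/2 × 0.5 = 86.85
  [0.5→1]: (347.4+368.8)/2 × 0.5 = 179.05
  [1→1.5]: (368.8+323.3)/2 × 0.5 = 173.025
  Sum = 438.925 ng/mL·hr

AUC = 439 ng/mL·hr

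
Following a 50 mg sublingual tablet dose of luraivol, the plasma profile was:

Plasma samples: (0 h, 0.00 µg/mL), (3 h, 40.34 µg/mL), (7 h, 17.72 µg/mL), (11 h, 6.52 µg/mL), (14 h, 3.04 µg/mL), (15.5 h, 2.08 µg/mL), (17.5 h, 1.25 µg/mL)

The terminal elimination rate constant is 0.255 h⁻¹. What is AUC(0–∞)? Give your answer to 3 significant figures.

AUC = 252 µg/mL·h

Trapezoidal AUC_0→17.5:
  [0→3]: (0.00+40.34)/2 × 3 = 60.51
  [3→7]: (40.34+17.72)/2 × 4 = 116.12
  [7→11]: (17.72+6.52)/2 × 4 = 48.48
  [11→14]: (6.52+3.04)/2 × 3 = 14.34
  [14→15.5]: (3.04+2.08)/2 × 1.5 = 3.84
  [15.5→17.5]: (2.08+1.25)/2 × 2 = 3.33
  Sum = 246.62 µg/mL·h
Extrapolated tail: C_last / k_e = 1.25 / 0.255 = 4.902
AUC_0→∞ = 246.62 + 4.902 = 251.522 µg/mL·h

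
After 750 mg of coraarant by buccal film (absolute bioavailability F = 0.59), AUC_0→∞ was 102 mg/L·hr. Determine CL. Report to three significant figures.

CL = F × Dose / AUC_0→∞
   = 0.59 × 750 / 102 = 4.33824 L/hr

CL = 4.34 L/hr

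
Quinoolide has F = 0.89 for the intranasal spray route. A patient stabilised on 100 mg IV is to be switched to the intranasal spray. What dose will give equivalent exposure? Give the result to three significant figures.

D_intranasal = 112 mg

For equal systemic exposure: F × D_ev = D_iv
D_ev = D_iv / F = 100 / 0.89 = 112.36 mg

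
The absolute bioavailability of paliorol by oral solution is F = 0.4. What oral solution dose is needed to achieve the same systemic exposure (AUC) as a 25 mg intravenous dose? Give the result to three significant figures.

For equal systemic exposure: F × D_ev = D_iv
D_ev = D_iv / F = 25 / 0.4 = 62.5 mg

D_oral = 62.5 mg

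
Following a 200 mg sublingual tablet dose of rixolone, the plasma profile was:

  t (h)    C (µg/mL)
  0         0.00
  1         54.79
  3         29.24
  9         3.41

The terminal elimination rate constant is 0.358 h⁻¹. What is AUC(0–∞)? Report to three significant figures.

AUC = 219 µg/mL·h

Trapezoidal AUC_0→9:
  [0→1]: (0.00+54.79)/2 × 1 = 27.395
  [1→3]: (54.79+29.24)/2 × 2 = 84.03
  [3→9]: (29.24+3.41)/2 × 6 = 97.95
  Sum = 209.375 µg/mL·h
Extrapolated tail: C_last / k_e = 3.41 / 0.358 = 9.525
AUC_0→∞ = 209.375 + 9.525 = 218.9 µg/mL·h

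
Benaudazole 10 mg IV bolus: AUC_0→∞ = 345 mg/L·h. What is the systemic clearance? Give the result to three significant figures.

CL = 0.0290 L/h

CL = Dose_iv / AUC_0→∞
   = 10 / 345 = 0.0289855 L/h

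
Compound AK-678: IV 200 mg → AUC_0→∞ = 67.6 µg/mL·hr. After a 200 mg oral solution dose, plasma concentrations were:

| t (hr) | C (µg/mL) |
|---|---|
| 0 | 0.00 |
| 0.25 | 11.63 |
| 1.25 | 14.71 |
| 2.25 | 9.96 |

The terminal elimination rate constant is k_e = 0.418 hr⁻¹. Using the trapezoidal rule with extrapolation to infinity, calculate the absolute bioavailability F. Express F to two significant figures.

Trapezoidal AUC_0→2.25 (oral solution):
  [0→0.25]: (0.00+11.63)/2 × 0.25 = 1.45375
  [0.25→1.25]: (11.63+14.71)/2 × 1 = 13.17
  [1.25→2.25]: (14.71+9.96)/2 × 1 = 12.335
  Sum = 26.95875 µg/mL·hr
Tail: C_last/k_e = 9.96/0.418 = 23.828
AUC_0→∞ (oral solution) = 26.95875 + 23.828 = 50.78675 µg/mL·hr
F = (AUC_ev/D_ev)/(AUC_iv/D_iv) = (50.78675/200)/(67.6/200) = 0.25393375/0.338 = 0.7513

F = 0.75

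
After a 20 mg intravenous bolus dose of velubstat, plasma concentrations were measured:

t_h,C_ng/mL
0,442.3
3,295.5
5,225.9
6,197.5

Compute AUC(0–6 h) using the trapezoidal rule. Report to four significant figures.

AUC = 1840 ng/mL·h

Trapezoidal AUC_0→6:
  [0→3]: (442.3+295.5)/2 × 3 = 1106.7
  [3→5]: (295.5+225.9)/2 × 2 = 521.4
  [5→6]: (225.9+197.5)/2 × 1 = 211.7
  Sum = 1839.8 ng/mL·h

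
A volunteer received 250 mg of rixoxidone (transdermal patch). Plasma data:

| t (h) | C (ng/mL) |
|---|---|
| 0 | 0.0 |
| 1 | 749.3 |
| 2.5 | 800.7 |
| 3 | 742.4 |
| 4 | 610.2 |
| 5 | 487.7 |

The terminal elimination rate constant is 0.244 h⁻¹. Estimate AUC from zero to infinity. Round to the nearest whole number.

Trapezoidal AUC_0→5:
  [0→1]: (0.0+749.3)/2 × 1 = 374.65
  [1→2.5]: (749.3+800.7)/2 × 1.5 = 1162.5
  [2.5→3]: (800.7+742.4)/2 × 0.5 = 385.775
  [3→4]: (742.4+610.2)/2 × 1 = 676.3
  [4→5]: (610.2+487.7)/2 × 1 = 548.95
  Sum = 3148.175 ng/mL·h
Extrapolated tail: C_last / k_e = 487.7 / 0.244 = 1998.770
AUC_0→∞ = 3148.175 + 1998.770 = 5146.945 ng/mL·h

AUC = 5147 ng/mL·h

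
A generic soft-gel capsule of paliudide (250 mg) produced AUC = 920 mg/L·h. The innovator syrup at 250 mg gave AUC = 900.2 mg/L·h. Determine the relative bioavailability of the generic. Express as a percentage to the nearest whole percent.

F_rel = 102%

F_rel = (AUC_test/D_test) / (AUC_ref/D_ref)
      = (920/250) / (900.2/250)
      = 3.68 / 3.6008 = 1.0220 = 102.20%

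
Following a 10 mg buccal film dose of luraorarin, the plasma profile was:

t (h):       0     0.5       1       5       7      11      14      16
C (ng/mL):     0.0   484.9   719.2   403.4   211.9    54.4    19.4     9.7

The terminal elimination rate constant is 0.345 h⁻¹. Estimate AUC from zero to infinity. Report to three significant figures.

Trapezoidal AUC_0→16:
  [0→0.5]: (0.0+484.9)/2 × 0.5 = 121.225
  [0.5→1]: (484.9+719.2)/2 × 0.5 = 301.025
  [1→5]: (719.2+403.4)/2 × 4 = 2245.2
  [5→7]: (403.4+211.9)/2 × 2 = 615.3
  [7→11]: (211.9+54.4)/2 × 4 = 532.6
  [11→14]: (54.4+19.4)/2 × 3 = 110.7
  [14→16]: (19.4+9.7)/2 × 2 = 29.1
  Sum = 3955.15 ng/mL·h
Extrapolated tail: C_last / k_e = 9.7 / 0.345 = 28.116
AUC_0→∞ = 3955.15 + 28.116 = 3983.266 ng/mL·h

AUC = 3980 ng/mL·h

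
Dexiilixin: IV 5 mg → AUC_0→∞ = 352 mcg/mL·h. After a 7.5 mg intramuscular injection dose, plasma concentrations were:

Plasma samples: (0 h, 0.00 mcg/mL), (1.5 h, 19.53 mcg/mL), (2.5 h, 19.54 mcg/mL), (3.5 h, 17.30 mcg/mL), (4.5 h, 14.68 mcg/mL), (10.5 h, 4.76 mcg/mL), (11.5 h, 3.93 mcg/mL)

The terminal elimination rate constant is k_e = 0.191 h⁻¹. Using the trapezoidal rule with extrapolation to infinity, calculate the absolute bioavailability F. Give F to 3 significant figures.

Trapezoidal AUC_0→11.5 (intramuscular injection):
  [0→1.5]: (0.00+19.53)/2 × 1.5 = 14.6475
  [1.5→2.5]: (19.53+19.54)/2 × 1 = 19.535
  [2.5→3.5]: (19.54+17.30)/2 × 1 = 18.42
  [3.5→4.5]: (17.30+14.68)/2 × 1 = 15.99
  [4.5→10.5]: (14.68+4.76)/2 × 6 = 58.32
  [10.5→11.5]: (4.76+3.93)/2 × 1 = 4.345
  Sum = 131.2575 mcg/mL·h
Tail: C_last/k_e = 3.93/0.191 = 20.576
AUC_0→∞ (intramuscular injection) = 131.2575 + 20.576 = 151.8335 mcg/mL·h
F = (AUC_ev/D_ev)/(AUC_iv/D_iv) = (151.8335/7.5)/(352/5) = 20.2445/70.4 = 0.2876

F = 0.288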